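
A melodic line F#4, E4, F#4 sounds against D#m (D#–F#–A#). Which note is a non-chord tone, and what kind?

E4 is a neighbor tone.

The harmony at that moment is D# minor triad (D#, F#, A#); E4 is not a chord tone.
It is approached by step down from F#4 and left by step up to F#4.
Step away and step back to the same note — a neighbor tone (lower neighbor).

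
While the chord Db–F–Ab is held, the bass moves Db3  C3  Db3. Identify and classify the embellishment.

The harmony at that moment is Db major triad (Db, F, Ab); C3 is not a chord tone.
It is approached by step down from Db3 and left by step up to Db3.
Step away and step back to the same note — a neighbor tone (lower neighbor).

C3 is a neighbor tone.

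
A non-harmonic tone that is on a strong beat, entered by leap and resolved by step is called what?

Appoggiatura.

Approach: by leap. Departure: by step. Metric position: strong.
Leap in, step out, in a metrically strong position — an appoggiatura. (It is the mirror image of the escape tone, which steps in and leaps out from a weak position.)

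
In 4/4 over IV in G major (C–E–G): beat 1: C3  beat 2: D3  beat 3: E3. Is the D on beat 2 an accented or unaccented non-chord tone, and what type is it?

The harmony at that moment is C major triad (C, E, G); D3 is not a chord tone.
It is approached by step up from C3 and left by step up to E3.
Step in, step out in the same direction — a passing tone.
It falls on a weak beat, so it is unaccented.

Unaccented passing tone.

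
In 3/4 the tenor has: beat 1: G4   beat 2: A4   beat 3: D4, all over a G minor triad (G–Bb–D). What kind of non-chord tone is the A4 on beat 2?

Escape tone.

The harmony at that moment is G minor triad (G, Bb, D); A4 is not a chord tone.
It is approached by step up from G4 and left by leap down to D4.
Step in, leap out, on a weak beat — an escape tone.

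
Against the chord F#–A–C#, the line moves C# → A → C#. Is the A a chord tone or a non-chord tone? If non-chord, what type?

Chord tone (the third of F# minor triad).

F# minor triad contains F#, A, C#; A is the third, so it is a chord tone.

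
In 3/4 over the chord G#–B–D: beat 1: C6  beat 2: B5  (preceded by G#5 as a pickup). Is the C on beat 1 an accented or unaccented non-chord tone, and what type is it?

The harmony at that moment is G# diminished triad (G#, B, D); C6 is not a chord tone.
It is approached by leap up from G#5 and left by step down to B5.
Leap in, step out — an appoggiatura.
It falls on the downbeat, so it is accented.

Accented appoggiatura.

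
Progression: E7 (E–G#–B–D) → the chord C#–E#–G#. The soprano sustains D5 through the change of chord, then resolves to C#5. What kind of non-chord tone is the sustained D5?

D5 is a suspension.

The harmony at that moment is C# major triad (C#, E#, G#); D5 is not a chord tone.
It is held over (the same pitch as the preceding D5) and left by step down to C#5.
Held over from the previous chord and resolving down by step — a suspension.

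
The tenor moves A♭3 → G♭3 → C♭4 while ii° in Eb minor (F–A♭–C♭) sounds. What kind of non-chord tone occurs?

G♭3 is an escape tone.

The harmony at that moment is F diminished triad (F, A♭, C♭); G♭3 is not a chord tone.
It is approached by step down from A♭3 and left by leap up to C♭4.
Step in, leap out — an escape tone.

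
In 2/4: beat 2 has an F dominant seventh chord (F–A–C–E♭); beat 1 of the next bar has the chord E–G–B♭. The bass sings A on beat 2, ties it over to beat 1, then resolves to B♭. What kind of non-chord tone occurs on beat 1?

The harmony at that moment is E diminished triad (E, G, B♭); A is not a chord tone.
It is held over (the same pitch as the preceding A) and left by step up to B♭.
Held over from the previous chord and resolving up by step — a retardation.

Retardation.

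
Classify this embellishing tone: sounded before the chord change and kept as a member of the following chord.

Anticipation.

Approach: ahead of the chord change (typically by step), so it is dissonant against the current harmony. Departure: none — the same pitch is restated or held and is a chord tone of the new harmony.
Dissonant first, consonant once the harmony catches up: the note simply arrives early — an anticipation. (The reverse timing, consonant first and dissonant after the change, would be a suspension or retardation.)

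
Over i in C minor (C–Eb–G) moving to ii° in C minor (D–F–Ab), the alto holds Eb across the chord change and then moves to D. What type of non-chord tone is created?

Eb is a suspension.

The harmony at that moment is D diminished triad (D, F, Ab); Eb is not a chord tone.
It is held over (the same pitch as the preceding Eb) and left by step down to D.
Held over from the previous chord and resolving down by step — a suspension.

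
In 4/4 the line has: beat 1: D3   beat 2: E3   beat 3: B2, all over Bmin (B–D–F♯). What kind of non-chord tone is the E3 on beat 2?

The harmony at that moment is B minor triad (B, D, F♯); E3 is not a chord tone.
It is approached by step up from D3 and left by leap down to B2.
Step in, leap out, on a weak beat — an escape tone.

Escape tone.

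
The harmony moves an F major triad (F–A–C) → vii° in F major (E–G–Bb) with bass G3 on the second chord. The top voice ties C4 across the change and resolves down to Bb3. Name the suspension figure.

At the second chord the bass is G3. The suspended C4 lies a fourth above the bass; after resolving down by step to Bb3, the interval above the bass becomes a third.
Suspension figures are named by those two intervals: 4–3.

4–3 suspension.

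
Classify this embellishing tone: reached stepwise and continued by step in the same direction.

Approach: by step. Departure: by step, continuing in the same direction.
Stepwise on both sides with no change of direction means the note fills in the space between two different chord tones — a passing tone. (Had it turned back to its starting note it would be a neighbor tone instead.)

Passing tone.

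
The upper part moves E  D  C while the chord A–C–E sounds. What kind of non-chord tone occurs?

D is a passing tone.

The harmony at that moment is A minor triad (A, C, E); D is not a chord tone.
It is approached by step down from E and left by step down to C.
Step in, step out in the same direction — a passing tone.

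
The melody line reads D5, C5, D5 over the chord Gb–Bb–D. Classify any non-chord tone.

C5 is a neighbor tone.

The harmony at that moment is Gb augmented triad (Gb, Bb, D); C5 is not a chord tone.
It is approached by step down from D5 and left by step up to D5.
Step away and step back to the same note — a neighbor tone (lower neighbor).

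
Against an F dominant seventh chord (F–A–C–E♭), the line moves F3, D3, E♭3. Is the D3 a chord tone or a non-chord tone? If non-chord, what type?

The harmony at that moment is F dominant seventh chord (F, A, C, E♭); D3 is not a chord tone.
It is approached by leap down from F3 and left by step up to E♭3.
Leap in, step out — an appoggiatura.

Non-chord tone — an appoggiatura.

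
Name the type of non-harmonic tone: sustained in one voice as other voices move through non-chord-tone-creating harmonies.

Pedal tone.

Approach: none. Departure: none — a single pitch is sustained while the chords change around it, passing through harmonies that do not contain it.
No melodic motion at all; the dissonance is created entirely by the moving harmonies against the stationary note — a pedal tone (pedal point).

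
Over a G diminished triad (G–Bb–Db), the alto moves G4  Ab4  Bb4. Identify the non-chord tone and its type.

The harmony at that moment is G diminished triad (G, Bb, Db); Ab4 is not a chord tone.
It is approached by step up from G4 and left by step up to Bb4.
Step in, step out in the same direction — a passing tone.

Ab4 is a passing tone.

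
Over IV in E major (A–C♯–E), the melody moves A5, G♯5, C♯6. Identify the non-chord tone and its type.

G♯5 is an escape tone.

The harmony at that moment is A major triad (A, C♯, E); G♯5 is not a chord tone.
It is approached by step down from A5 and left by leap up to C♯6.
Step in, leap out — an escape tone.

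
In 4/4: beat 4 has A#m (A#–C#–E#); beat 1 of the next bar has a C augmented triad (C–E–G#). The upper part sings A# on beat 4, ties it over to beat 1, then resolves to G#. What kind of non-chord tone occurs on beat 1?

The harmony at that moment is C augmented triad (C, E, G#); A# is not a chord tone.
It is held over (the same pitch as the preceding A#) and left by step down to G#.
Held over from the previous chord and resolving down by step — a suspension.

Suspension.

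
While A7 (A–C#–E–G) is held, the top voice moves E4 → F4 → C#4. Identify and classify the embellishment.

The harmony at that moment is A dominant seventh chord (A, C#, E, G); F4 is not a chord tone.
It is approached by step up from E4 and left by leap down to C#4.
Step in, leap out — an escape tone.

F4 is an escape tone.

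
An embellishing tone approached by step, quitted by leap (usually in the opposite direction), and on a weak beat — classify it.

Approach: by step. Departure: by leap. Metric position: weak.
Step in, leap out, from a weak position — an escape tone (échappée). (It is the mirror image of the appoggiatura, which leaps in and steps out on a strong beat.)

Escape tone.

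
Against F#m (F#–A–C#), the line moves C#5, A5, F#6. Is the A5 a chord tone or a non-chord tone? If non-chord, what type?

F# minor triad contains F#, A, C#; A is the third, so it is a chord tone.

Chord tone (the third of F# minor triad).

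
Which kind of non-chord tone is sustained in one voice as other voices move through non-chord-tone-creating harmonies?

Approach: none. Departure: none — a single pitch is sustained while the chords change around it, passing through harmonies that do not contain it.
No melodic motion at all; the dissonance is created entirely by the moving harmonies against the stationary note — a pedal tone (pedal point).

Pedal tone.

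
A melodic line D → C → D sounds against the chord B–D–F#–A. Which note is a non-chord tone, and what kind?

The harmony at that moment is B minor seventh chord (B, D, F#, A); C is not a chord tone.
It is approached by step down from D and left by step up to D.
Step away and step back to the same note — a neighbor tone (lower neighbor).

C is a neighbor tone.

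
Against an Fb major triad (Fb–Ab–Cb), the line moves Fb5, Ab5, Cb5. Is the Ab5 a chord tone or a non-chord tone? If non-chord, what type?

Chord tone (the third of Fb major triad).

Fb major triad contains Fb, Ab, Cb; Ab is the third, so it is a chord tone.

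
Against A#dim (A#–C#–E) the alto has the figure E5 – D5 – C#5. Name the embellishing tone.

D5 is a passing tone.

The harmony at that moment is A# diminished triad (A#, C#, E); D5 is not a chord tone.
It is approached by step down from E5 and left by step down to C#5.
Step in, step out in the same direction — a passing tone.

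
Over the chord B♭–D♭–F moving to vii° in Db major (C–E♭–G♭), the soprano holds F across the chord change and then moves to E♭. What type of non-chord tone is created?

F is a suspension.

The harmony at that moment is C diminished triad (C, E♭, G♭); F is not a chord tone.
It is held over (the same pitch as the preceding F) and left by step down to E♭.
Held over from the previous chord and resolving down by step — a suspension.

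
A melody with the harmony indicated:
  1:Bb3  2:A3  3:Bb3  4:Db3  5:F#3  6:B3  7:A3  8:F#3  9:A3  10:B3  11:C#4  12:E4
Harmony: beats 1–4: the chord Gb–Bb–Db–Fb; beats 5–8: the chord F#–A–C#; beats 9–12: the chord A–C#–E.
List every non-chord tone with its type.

The harmony at that moment is Gb dominant seventh chord (Gb, Bb, Db, Fb); A3 is not a chord tone.
It is approached by step down from Bb3 and left by step up to Bb3.
Step away and step back to the same note — a neighbor tone (lower neighbor).
The harmony at that moment is F# minor triad (F#, A, C#); B3 is not a chord tone.
It is approached by leap up from F#3 and left by step down to A3.
Leap in, step out — an appoggiatura.
The harmony at that moment is A major triad (A, C#, E); B3 is not a chord tone.
It is approached by step up from A3 and left by step up to C#4.
Step in, step out in the same direction — a passing tone.

A3 (beat 2) — neighbor tone; B3 (beat 6) — appoggiatura; B3 (beat 10) — passing tone.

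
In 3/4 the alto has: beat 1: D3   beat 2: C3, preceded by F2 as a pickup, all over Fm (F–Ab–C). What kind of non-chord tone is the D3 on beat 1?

Appoggiatura.

The harmony at that moment is F minor triad (F, Ab, C); D3 is not a chord tone.
It is approached by leap up from F2 and left by step down to C3.
Leap in, step out, metrically accented — an appoggiatura.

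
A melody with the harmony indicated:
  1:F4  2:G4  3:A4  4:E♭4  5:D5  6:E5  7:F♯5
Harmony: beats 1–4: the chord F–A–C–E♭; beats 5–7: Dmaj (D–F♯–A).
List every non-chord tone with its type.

The harmony at that moment is F dominant seventh chord (F, A, C, E♭); G4 is not a chord tone.
It is approached by step up from F4 and left by step up to A4.
Step in, step out in the same direction — a passing tone.
The harmony at that moment is D major triad (D, F♯, A); E5 is not a chord tone.
It is approached by step up from D5 and left by step up to F♯5.
Step in, step out in the same direction — a passing tone.

G4 (beat 2) — passing tone; E5 (beat 6) — passing tone.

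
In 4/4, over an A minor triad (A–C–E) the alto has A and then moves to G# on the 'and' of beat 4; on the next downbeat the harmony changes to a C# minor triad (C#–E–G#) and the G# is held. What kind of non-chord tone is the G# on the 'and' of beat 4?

Anticipation.

The harmony at that moment is A minor triad (A, C, E); G# is not a chord tone.
It is approached by step down from A and then sustained as the same pitch into the next harmony.
Arriving early and becoming a chord tone when the harmony changes — an anticipation.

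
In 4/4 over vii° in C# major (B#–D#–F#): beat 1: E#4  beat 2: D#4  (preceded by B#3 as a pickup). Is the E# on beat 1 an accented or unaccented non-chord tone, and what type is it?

The harmony at that moment is B# diminished triad (B#, D#, F#); E#4 is not a chord tone.
It is approached by leap up from B#3 and left by step down to D#4.
Leap in, step out — an appoggiatura.
It falls on the downbeat, so it is accented.

Accented appoggiatura.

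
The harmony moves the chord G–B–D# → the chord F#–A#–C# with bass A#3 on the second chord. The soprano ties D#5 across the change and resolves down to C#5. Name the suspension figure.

4–3 suspension.

At the second chord the bass is A#3. The suspended D#5 lies a fourth above the bass; after resolving down by step to C#5, the interval above the bass becomes a third.
Suspension figures are named by those two intervals: 4–3.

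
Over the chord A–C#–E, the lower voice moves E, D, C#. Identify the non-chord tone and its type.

The harmony at that moment is A major triad (A, C#, E); D is not a chord tone.
It is approached by step down from E and left by step down to C#.
Step in, step out in the same direction — a passing tone.

D is a passing tone.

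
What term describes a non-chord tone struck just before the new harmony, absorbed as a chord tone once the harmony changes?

Anticipation.

Approach: ahead of the chord change (typically by step), so it is dissonant against the current harmony. Departure: none — the same pitch is restated or held and is a chord tone of the new harmony.
Dissonant first, consonant once the harmony catches up: the note simply arrives early — an anticipation. (The reverse timing, consonant first and dissonant after the change, would be a suspension or retardation.)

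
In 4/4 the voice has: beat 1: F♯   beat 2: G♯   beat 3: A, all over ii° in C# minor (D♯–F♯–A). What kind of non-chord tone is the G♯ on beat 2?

The harmony at that moment is D♯ diminished triad (D♯, F♯, A); G♯ is not a chord tone.
It is approached by step up from F♯ and left by step up to A.
Step in, step out in the same direction — a passing tone.

Passing tone.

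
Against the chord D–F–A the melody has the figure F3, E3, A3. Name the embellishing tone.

E3 is an escape tone.

The harmony at that moment is D minor triad (D, F, A); E3 is not a chord tone.
It is approached by step down from F3 and left by leap up to A3.
Step in, leap out — an escape tone.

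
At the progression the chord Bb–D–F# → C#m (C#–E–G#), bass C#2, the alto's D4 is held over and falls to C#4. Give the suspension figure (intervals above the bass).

9–8 suspension.

At the second chord the bass is C#2. The suspended D4 lies a ninth above the bass; after resolving down by step to C#4, the interval above the bass becomes an octave.
Suspension figures are named by those two intervals: 9–8.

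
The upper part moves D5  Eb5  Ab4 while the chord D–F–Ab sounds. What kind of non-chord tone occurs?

The harmony at that moment is D diminished triad (D, F, Ab); Eb5 is not a chord tone.
It is approached by step up from D5 and left by leap down to Ab4.
Step in, leap out — an escape tone.

Eb5 is an escape tone.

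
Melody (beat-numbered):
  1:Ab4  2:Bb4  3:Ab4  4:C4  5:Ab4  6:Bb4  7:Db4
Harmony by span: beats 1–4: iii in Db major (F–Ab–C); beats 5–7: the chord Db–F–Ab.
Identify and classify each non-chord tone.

The harmony at that moment is F minor triad (F, Ab, C); Bb4 is not a chord tone.
It is approached by step up from Ab4 and left by step down to Ab4.
Step away and step back to the same note — a neighbor tone (upper neighbor).
The harmony at that moment is Db major triad (Db, F, Ab); Bb4 is not a chord tone.
It is approached by step up from Ab4 and left by leap down to Db4.
Step in, leap out — an escape tone.

Bb4 (beat 2) — neighbor tone; Bb4 (beat 6) — escape tone.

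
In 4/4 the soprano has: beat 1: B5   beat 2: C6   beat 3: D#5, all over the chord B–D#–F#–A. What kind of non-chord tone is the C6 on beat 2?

The harmony at that moment is B dominant seventh chord (B, D#, F#, A); C6 is not a chord tone.
It is approached by step up from B5 and left by leap down to D#5.
Step in, leap out, on a weak beat — an escape tone.

Escape tone.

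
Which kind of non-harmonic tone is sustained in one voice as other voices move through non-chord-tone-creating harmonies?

Approach: none. Departure: none — a single pitch is sustained while the chords change around it, passing through harmonies that do not contain it.
No melodic motion at all; the dissonance is created entirely by the moving harmonies against the stationary note — a pedal tone (pedal point).

Pedal tone.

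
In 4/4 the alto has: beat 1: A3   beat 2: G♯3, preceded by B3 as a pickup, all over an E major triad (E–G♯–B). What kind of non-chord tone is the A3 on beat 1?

Passing tone.

The harmony at that moment is E major triad (E, G♯, B); A3 is not a chord tone.
It is approached by step down from B3 and left by step down to G♯3.
Step in, step out in the same direction — a passing tone.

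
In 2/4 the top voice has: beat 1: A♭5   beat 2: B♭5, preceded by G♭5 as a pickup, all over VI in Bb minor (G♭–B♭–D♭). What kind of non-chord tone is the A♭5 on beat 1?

Passing tone.

The harmony at that moment is G♭ major triad (G♭, B♭, D♭); A♭5 is not a chord tone.
It is approached by step up from G♭5 and left by step up to B♭5.
Step in, step out in the same direction — a passing tone.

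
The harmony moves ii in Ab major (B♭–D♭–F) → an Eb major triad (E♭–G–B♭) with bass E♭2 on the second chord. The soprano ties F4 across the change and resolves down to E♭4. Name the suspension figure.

9–8 suspension.

At the second chord the bass is E♭2. The suspended F4 lies a ninth above the bass; after resolving down by step to E♭4, the interval above the bass becomes an octave.
Suspension figures are named by those two intervals: 9–8.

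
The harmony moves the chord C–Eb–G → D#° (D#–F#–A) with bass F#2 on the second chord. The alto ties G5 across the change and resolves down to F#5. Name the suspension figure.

At the second chord the bass is F#2. The suspended G5 lies a ninth above the bass; after resolving down by step to F#5, the interval above the bass becomes an octave.
Suspension figures are named by those two intervals: 9–8.

9–8 suspension.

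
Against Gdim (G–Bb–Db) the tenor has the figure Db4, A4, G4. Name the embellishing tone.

A4 is an appoggiatura.

The harmony at that moment is G diminished triad (G, Bb, Db); A4 is not a chord tone.
It is approached by leap up from Db4 and left by step down to G4.
Leap in, step out — an appoggiatura.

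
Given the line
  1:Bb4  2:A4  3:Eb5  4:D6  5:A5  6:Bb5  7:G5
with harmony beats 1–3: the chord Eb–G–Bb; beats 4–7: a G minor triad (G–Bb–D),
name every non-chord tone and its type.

A4 (beat 2) — escape tone; A5 (beat 5) — appoggiatura.

The harmony at that moment is Eb major triad (Eb, G, Bb); A4 is not a chord tone.
It is approached by step down from Bb4 and left by leap up to Eb5.
Step in, leap out — an escape tone.
The harmony at that moment is G minor triad (G, Bb, D); A5 is not a chord tone.
It is approached by leap down from D6 and left by step up to Bb5.
Leap in, step out — an appoggiatura.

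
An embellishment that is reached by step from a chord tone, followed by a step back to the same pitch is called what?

Approach: by step. Departure: by step in the opposite direction, back to the starting pitch.
Stepwise on both sides but reversing to return to the same chord tone — a neighbor tone. (Had it continued onward in the same direction it would be a passing tone instead.)

Neighbor tone.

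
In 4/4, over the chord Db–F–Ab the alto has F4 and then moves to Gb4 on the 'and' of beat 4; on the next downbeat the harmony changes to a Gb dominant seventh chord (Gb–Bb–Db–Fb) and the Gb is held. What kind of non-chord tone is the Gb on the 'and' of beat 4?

Anticipation.

The harmony at that moment is Db major triad (Db, F, Ab); Gb4 is not a chord tone.
It is approached by step up from F4 and then sustained as the same pitch into the next harmony.
Arriving early and becoming a chord tone when the harmony changes — an anticipation.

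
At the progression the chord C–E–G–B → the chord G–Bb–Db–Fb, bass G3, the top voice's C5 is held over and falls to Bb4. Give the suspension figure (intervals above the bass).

At the second chord the bass is G3. The suspended C5 lies a fourth above the bass; after resolving down by step to Bb4, the interval above the bass becomes a third.
Suspension figures are named by those two intervals: 4–3.

4–3 suspension.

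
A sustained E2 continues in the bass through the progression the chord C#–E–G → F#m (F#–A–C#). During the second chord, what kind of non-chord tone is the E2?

Pedal tone (pedal point).

The harmony at that moment is F# minor triad (F#, A, C#); E2 is not a chord tone.
It is held over (the same pitch as the preceding E2) and then sustained as the same pitch into the next harmony.
Sustained through a change of harmony — a pedal tone.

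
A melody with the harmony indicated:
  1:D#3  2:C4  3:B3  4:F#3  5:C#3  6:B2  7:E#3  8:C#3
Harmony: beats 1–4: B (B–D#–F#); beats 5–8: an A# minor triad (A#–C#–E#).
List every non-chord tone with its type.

The harmony at that moment is B major triad (B, D#, F#); C4 is not a chord tone.
It is approached by leap up from D#3 and left by step down to B3.
Leap in, step out — an appoggiatura.
The harmony at that moment is A# minor triad (A#, C#, E#); B2 is not a chord tone.
It is approached by step down from C#3 and left by leap up to E#3.
Step in, leap out — an escape tone.

C4 (beat 2) — appoggiatura; B2 (beat 6) — escape tone.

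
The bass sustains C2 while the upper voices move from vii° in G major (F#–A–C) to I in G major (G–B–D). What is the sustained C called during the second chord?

Pedal tone (pedal point).

The harmony at that moment is G major triad (G, B, D); C2 is not a chord tone.
It is held over (the same pitch as the preceding C2) and then sustained as the same pitch into the next harmony.
Sustained through a change of harmony — a pedal tone.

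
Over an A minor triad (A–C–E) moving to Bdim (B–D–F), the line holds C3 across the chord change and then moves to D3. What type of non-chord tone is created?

The harmony at that moment is B diminished triad (B, D, F); C3 is not a chord tone.
It is held over (the same pitch as the preceding C3) and left by step up to D3.
Held over from the previous chord and resolving up by step — a retardation.

C3 is a retardation.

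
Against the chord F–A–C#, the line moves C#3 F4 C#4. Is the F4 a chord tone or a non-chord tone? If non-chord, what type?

Chord tone (the root of F augmented triad).

F augmented triad contains F, A, C#; F is the root, so it is a chord tone.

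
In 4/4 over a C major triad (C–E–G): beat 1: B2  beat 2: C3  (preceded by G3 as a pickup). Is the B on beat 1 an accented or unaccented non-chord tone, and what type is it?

Accented appoggiatura.

The harmony at that moment is C major triad (C, E, G); B2 is not a chord tone.
It is approached by leap down from G3 and left by step up to C3.
Leap in, step out — an appoggiatura.
It falls on the downbeat, so it is accented.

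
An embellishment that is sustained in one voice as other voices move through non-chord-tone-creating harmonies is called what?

Approach: none. Departure: none — a single pitch is sustained while the chords change around it, passing through harmonies that do not contain it.
No melodic motion at all; the dissonance is created entirely by the moving harmonies against the stationary note — a pedal tone (pedal point).

Pedal tone.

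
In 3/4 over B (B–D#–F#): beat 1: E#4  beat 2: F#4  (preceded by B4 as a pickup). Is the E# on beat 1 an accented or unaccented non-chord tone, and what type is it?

Accented appoggiatura.

The harmony at that moment is B major triad (B, D#, F#); E#4 is not a chord tone.
It is approached by leap down from B4 and left by step up to F#4.
Leap in, step out — an appoggiatura.
It falls on the downbeat, so it is accented.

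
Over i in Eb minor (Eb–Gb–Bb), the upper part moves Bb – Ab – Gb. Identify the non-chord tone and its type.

Ab is a passing tone.

The harmony at that moment is Eb minor triad (Eb, Gb, Bb); Ab is not a chord tone.
It is approached by step down from Bb and left by step down to Gb.
Step in, step out in the same direction — a passing tone.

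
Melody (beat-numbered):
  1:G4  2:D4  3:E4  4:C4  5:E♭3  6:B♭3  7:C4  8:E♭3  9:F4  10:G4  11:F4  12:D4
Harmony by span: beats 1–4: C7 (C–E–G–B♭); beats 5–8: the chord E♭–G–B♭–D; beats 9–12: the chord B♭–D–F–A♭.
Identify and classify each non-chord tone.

The harmony at that moment is C dominant seventh chord (C, E, G, B♭); D4 is not a chord tone.
It is approached by leap down from G4 and left by step up to E4.
Leap in, step out — an appoggiatura.
The harmony at that moment is E♭ major seventh chord (E♭, G, B♭, D); C4 is not a chord tone.
It is approached by step up from B♭3 and left by leap down to E♭3.
Step in, leap out — an escape tone.
The harmony at that moment is B♭ dominant seventh chord (B♭, D, F, A♭); G4 is not a chord tone.
It is approached by step up from F4 and left by step down to F4.
Step away and step back to the same note — a neighbor tone (upper neighbor).

D4 (beat 2) — appoggiatura; C4 (beat 7) — escape tone; G4 (beat 10) — neighbor tone.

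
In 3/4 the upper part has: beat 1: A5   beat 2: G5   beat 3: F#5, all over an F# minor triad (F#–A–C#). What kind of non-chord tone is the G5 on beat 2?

Passing tone.

The harmony at that moment is F# minor triad (F#, A, C#); G5 is not a chord tone.
It is approached by step down from A5 and left by step down to F#5.
Step in, step out in the same direction — a passing tone.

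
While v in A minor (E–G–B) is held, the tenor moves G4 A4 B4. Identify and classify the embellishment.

A4 is a passing tone.

The harmony at that moment is E minor triad (E, G, B); A4 is not a chord tone.
It is approached by step up from G4 and left by step up to B4.
Step in, step out in the same direction — a passing tone.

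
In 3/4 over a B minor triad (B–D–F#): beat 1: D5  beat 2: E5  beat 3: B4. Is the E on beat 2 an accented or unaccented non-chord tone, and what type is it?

Unaccented escape tone.

The harmony at that moment is B minor triad (B, D, F#); E5 is not a chord tone.
It is approached by step up from D5 and left by leap down to B4.
Step in, leap out — an escape tone.
It falls on a weak beat, so it is unaccented.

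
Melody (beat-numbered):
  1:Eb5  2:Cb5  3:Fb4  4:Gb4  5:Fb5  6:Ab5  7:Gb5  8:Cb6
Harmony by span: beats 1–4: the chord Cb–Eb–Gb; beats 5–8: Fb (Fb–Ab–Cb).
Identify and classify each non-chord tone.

The harmony at that moment is Cb major triad (Cb, Eb, Gb); Fb4 is not a chord tone.
It is approached by leap down from Cb5 and left by step up to Gb4.
Leap in, step out — an appoggiatura.
The harmony at that moment is Fb major triad (Fb, Ab, Cb); Gb5 is not a chord tone.
It is approached by step down from Ab5 and left by leap up to Cb6.
Step in, leap out — an escape tone.

Fb4 (beat 3) — appoggiatura; Gb5 (beat 7) — escape tone.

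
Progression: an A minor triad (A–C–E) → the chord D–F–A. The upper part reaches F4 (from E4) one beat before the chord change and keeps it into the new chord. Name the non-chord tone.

The harmony at that moment is A minor triad (A, C, E); F4 is not a chord tone.
It is approached by step up from E4 and then sustained as the same pitch into the next harmony.
Arriving early and becoming a chord tone when the harmony changes — an anticipation.

F4 is an anticipation.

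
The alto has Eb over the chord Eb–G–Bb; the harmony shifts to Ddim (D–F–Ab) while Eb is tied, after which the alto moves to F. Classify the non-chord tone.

The harmony at that moment is D diminished triad (D, F, Ab); Eb is not a chord tone.
It is held over (the same pitch as the preceding Eb) and left by step up to F.
Held over from the previous chord and resolving up by step — a retardation.

Eb is a retardation.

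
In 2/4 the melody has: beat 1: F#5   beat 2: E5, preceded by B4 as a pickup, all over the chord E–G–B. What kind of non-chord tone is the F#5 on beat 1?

Appoggiatura.

The harmony at that moment is E minor triad (E, G, B); F#5 is not a chord tone.
It is approached by leap up from B4 and left by step down to E5.
Leap in, step out, metrically accented — an appoggiatura.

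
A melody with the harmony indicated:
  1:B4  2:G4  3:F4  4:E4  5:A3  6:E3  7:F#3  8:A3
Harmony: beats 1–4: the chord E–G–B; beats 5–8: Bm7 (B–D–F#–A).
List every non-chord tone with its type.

The harmony at that moment is E minor triad (E, G, B); F4 is not a chord tone.
It is approached by step down from G4 and left by step down to E4.
Step in, step out in the same direction — a passing tone.
The harmony at that moment is B minor seventh chord (B, D, F#, A); E3 is not a chord tone.
It is approached by leap down from A3 and left by step up to F#3.
Leap in, step out — an appoggiatura.

F4 (beat 3) — passing tone; E3 (beat 6) — appoggiatura.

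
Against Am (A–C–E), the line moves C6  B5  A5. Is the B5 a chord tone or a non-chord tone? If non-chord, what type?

Non-chord tone — a passing tone.

The harmony at that moment is A minor triad (A, C, E); B5 is not a chord tone.
It is approached by step down from C6 and left by step down to A5.
Step in, step out in the same direction — a passing tone.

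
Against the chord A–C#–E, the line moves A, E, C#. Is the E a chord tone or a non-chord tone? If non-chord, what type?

A major triad contains A, C#, E; E is the fifth, so it is a chord tone.

Chord tone (the fifth of A major triad).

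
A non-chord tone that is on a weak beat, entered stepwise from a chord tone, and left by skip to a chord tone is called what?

Escape tone.

Approach: by step. Departure: by leap. Metric position: weak.
Step in, leap out, from a weak position — an escape tone (échappée). (It is the mirror image of the appoggiatura, which leaps in and steps out on a strong beat.)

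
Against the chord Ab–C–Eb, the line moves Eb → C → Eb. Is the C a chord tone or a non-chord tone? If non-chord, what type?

Chord tone (the third of Ab major triad).

Ab major triad contains Ab, C, Eb; C is the third, so it is a chord tone.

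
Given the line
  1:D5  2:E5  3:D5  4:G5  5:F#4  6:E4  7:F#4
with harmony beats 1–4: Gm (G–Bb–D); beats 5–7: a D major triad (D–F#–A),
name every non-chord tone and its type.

E5 (beat 2) — neighbor tone; E4 (beat 6) — neighbor tone.

The harmony at that moment is G minor triad (G, Bb, D); E5 is not a chord tone.
It is approached by step up from D5 and left by step down to D5.
Step away and step back to the same note — a neighbor tone (upper neighbor).
The harmony at that moment is D major triad (D, F#, A); E4 is not a chord tone.
It is approached by step down from F#4 and left by step up to F#4.
Step away and step back to the same note — a neighbor tone (lower neighbor).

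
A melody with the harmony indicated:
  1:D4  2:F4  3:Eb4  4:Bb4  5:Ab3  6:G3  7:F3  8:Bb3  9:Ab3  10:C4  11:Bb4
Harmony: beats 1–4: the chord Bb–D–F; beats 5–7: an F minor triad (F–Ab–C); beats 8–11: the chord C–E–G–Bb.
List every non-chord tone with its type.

Eb4 (beat 3) — escape tone; G3 (beat 6) — passing tone; Ab3 (beat 9) — escape tone.

The harmony at that moment is Bb major triad (Bb, D, F); Eb4 is not a chord tone.
It is approached by step down from F4 and left by leap up to Bb4.
Step in, leap out — an escape tone.
The harmony at that moment is F minor triad (F, Ab, C); G3 is not a chord tone.
It is approached by step down from Ab3 and left by step down to F3.
Step in, step out in the same direction — a passing tone.
The harmony at that moment is C dominant seventh chord (C, E, G, Bb); Ab3 is not a chord tone.
It is approached by step down from Bb3 and left by leap up to C4.
Step in, leap out — an escape tone.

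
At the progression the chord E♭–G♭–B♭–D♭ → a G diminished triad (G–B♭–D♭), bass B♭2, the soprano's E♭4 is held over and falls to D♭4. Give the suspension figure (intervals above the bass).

4–3 suspension.

At the second chord the bass is B♭2. The suspended E♭4 lies a fourth above the bass; after resolving down by step to D♭4, the interval above the bass becomes a third.
Suspension figures are named by those two intervals: 4–3.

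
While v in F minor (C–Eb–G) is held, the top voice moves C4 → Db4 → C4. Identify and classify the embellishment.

Db4 is a neighbor tone.

The harmony at that moment is C minor triad (C, Eb, G); Db4 is not a chord tone.
It is approached by step up from C4 and left by step down to C4.
Step away and step back to the same note — a neighbor tone (upper neighbor).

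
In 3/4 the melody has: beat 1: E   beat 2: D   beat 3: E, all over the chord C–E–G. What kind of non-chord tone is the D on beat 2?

The harmony at that moment is C major triad (C, E, G); D is not a chord tone.
It is approached by step down from E and left by step up to E.
Step away and step back to the same note — a neighbor tone (lower neighbor).

Lower neighbor tone.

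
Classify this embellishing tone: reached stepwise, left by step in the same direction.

Passing tone.

Approach: by step. Departure: by step, continuing in the same direction.
Stepwise on both sides with no change of direction means the note fills in the space between two different chord tones — a passing tone. (Had it turned back to its starting note it would be a neighbor tone instead.)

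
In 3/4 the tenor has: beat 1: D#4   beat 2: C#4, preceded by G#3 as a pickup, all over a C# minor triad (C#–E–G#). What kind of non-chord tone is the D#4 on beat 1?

Appoggiatura.

The harmony at that moment is C# minor triad (C#, E, G#); D#4 is not a chord tone.
It is approached by leap up from G#3 and left by step down to C#4.
Leap in, step out, metrically accented — an appoggiatura.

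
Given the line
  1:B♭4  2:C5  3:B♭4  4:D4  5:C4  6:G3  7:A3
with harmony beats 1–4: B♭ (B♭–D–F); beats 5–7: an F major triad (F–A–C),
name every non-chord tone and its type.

The harmony at that moment is B♭ major triad (B♭, D, F); C5 is not a chord tone.
It is approached by step up from B♭4 and left by step down to B♭4.
Step away and step back to the same note — a neighbor tone (upper neighbor).
The harmony at that moment is F major triad (F, A, C); G3 is not a chord tone.
It is approached by leap down from C4 and left by step up to A3.
Leap in, step out — an appoggiatura.

C5 (beat 2) — neighbor tone; G3 (beat 6) — appoggiatura.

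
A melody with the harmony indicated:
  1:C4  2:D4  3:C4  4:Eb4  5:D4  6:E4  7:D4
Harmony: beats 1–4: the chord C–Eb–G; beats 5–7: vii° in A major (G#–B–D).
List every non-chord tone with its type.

The harmony at that moment is C minor triad (C, Eb, G); D4 is not a chord tone.
It is approached by step up from C4 and left by step down to C4.
Step away and step back to the same note — a neighbor tone (upper neighbor).
The harmony at that moment is G# diminished triad (G#, B, D); E4 is not a chord tone.
It is approached by step up from D4 and left by step down to D4.
Step away and step back to the same note — a neighbor tone (upper neighbor).

D4 (beat 2) — neighbor tone; E4 (beat 6) — neighbor tone.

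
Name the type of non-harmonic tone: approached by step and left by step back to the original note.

Approach: by step. Departure: by step in the opposite direction, back to the starting pitch.
Stepwise on both sides but reversing to return to the same chord tone — a neighbor tone. (Had it continued onward in the same direction it would be a passing tone instead.)

Neighbor tone.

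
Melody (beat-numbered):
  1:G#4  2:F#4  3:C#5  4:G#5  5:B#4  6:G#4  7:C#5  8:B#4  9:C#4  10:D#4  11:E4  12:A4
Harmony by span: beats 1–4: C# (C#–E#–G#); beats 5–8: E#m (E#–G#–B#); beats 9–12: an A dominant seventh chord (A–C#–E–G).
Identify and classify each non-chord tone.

F#4 (beat 2) — escape tone; C#5 (beat 7) — appoggiatura; D#4 (beat 10) — passing tone.

The harmony at that moment is C# major triad (C#, E#, G#); F#4 is not a chord tone.
It is approached by step down from G#4 and left by leap up to C#5.
Step in, leap out — an escape tone.
The harmony at that moment is E# minor triad (E#, G#, B#); C#5 is not a chord tone.
It is approached by leap up from G#4 and left by step down to B#4.
Leap in, step out — an appoggiatura.
The harmony at that moment is A dominant seventh chord (A, C#, E, G); D#4 is not a chord tone.
It is approached by step up from C#4 and left by step up to E4.
Step in, step out in the same direction — a passing tone.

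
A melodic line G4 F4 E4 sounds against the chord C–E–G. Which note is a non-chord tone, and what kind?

The harmony at that moment is C major triad (C, E, G); F4 is not a chord tone.
It is approached by step down from G4 and left by step down to E4.
Step in, step out in the same direction — a passing tone.

F4 is a passing tone.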